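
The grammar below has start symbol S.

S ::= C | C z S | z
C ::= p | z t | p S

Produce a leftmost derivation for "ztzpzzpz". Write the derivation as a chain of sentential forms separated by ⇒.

S ⇒ CzS ⇒ ztzS ⇒ ztzCzS ⇒ ztzpSzS ⇒ ztzpzzS ⇒ ztzpzzC ⇒ ztzpzzpS ⇒ ztzpzzpz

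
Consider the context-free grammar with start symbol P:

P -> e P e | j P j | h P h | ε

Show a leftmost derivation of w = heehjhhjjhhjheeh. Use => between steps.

P=>hPh=>hePeh=>heePeeh=>heehPheeh=>heehjPjheeh=>heehjhPhjheeh=>heehjhhPhhjheeh=>heehjhhjPjhhjheeh=>heehjhhjjhhjheeh

P => hPh   [P -> h P h]
hPh => hePeh   [P -> e P e]
hePeh => heePeeh   [P -> e P e]
heePeeh => heehPheeh   [P -> h P h]
heehPheeh => heehjPjheeh   [P -> j P j]
heehjPjheeh => heehjhPhjheeh   [P -> h P h]
heehjhPhjheeh => heehjhhPhhjheeh   [P -> h P h]
heehjhhPhhjheeh => heehjhhjPjhhjheeh   [P -> j P j]
heehjhhjPjhhjheeh => heehjhhjjhhjheeh   [P -> ε]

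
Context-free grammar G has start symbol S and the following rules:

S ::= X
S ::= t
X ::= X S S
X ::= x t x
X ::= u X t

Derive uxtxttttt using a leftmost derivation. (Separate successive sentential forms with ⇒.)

S ⇒ X   [S ::= X]
X ⇒ XSS   [X ::= X S S]
XSS ⇒ XSSSS   [X ::= X S S]
XSSSS ⇒ uXtSSSS   [X ::= u X t]
uXtSSSS ⇒ uxtxtSSSS   [X ::= x t x]
uxtxtSSSS ⇒ uxtxttSSS   [S ::= t]
uxtxttSSS ⇒ uxtxtttSS   [S ::= t]
uxtxtttSS ⇒ uxtxttttS   [S ::= t]
uxtxttttS ⇒ uxtxttttt   [S ::= t]

S ⇒ X ⇒ XSS ⇒ XSSSS ⇒ uXtSSSS ⇒ uxtxtSSSS ⇒ uxtxttSSS ⇒ uxtxtttSS ⇒ uxtxttttS ⇒ uxtxttttt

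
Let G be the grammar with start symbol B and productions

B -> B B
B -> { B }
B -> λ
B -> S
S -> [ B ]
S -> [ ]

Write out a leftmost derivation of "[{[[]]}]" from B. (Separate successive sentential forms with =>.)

B => S   [B -> S]
S => [B]   [S -> [ B ]]
[B] => [{B}]   [B -> { B }]
[{B}] => [{S}]   [B -> S]
[{S}] => [{[B]}]   [S -> [ B ]]
[{[B]}] => [{[S]}]   [B -> S]
[{[S]}] => [{[[]]}]   [S -> [ ]]

B => S => [B] => [{B}] => [{S}] => [{[B]}] => [{[S]}] => [{[[]]}]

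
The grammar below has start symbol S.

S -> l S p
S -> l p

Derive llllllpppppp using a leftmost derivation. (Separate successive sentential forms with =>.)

S => lSp   [S -> l S p]
lSp => llSpp   [S -> l S p]
llSpp => lllSppp   [S -> l S p]
lllSppp => llllSpppp   [S -> l S p]
llllSpppp => lllllSppppp   [S -> l S p]
lllllSppppp => llllllpppppp   [S -> l p]

S => lSp => llSpp => lllSppp => llllSpppp => lllllSppppp => llllllpppppp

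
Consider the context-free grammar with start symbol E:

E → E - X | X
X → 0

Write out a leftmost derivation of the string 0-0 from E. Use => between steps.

E => E-X   [E → E - X]
E-X => X-X   [E → X]
X-X => 0-X   [X → 0]
0-X => 0-0   [X → 0]

E => E-X => X-X => 0-X => 0-0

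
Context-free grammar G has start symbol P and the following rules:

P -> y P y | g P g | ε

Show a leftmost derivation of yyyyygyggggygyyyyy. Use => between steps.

P => yPy   [P -> y P y]
yPy => yyPyy   [P -> y P y]
yyPyy => yyyPyyy   [P -> y P y]
yyyPyyy => yyyyPyyyy   [P -> y P y]
yyyyPyyyy => yyyyyPyyyyy   [P -> y P y]
yyyyyPyyyyy => yyyyygPgyyyyy   [P -> g P g]
yyyyygPgyyyyy => yyyyygyPygyyyyy   [P -> y P y]
yyyyygyPygyyyyy => yyyyygygPgygyyyyy   [P -> g P g]
yyyyygygPgygyyyyy => yyyyygyggPggygyyyyy   [P -> g P g]
yyyyygyggPggygyyyyy => yyyyygyggggygyyyyy   [P -> ε]

P => yPy => yyPyy => yyyPyyy => yyyyPyyyy => yyyyyPyyyyy => yyyyygPgyyyyy => yyyyygyPygyyyyy => yyyyygygPgygyyyyy => yyyyygyggPggygyyyyy => yyyyygyggggygyyyyy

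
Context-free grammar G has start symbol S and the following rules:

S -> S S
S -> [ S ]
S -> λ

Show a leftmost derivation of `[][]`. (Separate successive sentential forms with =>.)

S=>SS=>SSS=>[S]SS=>[]SS=>[][S]S=>[][]S=>[][]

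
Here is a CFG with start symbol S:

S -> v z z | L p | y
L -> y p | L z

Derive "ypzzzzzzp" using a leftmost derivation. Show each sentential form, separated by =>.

S => Lp   [S -> L p]
Lp => Lzp   [L -> L z]
Lzp => Lzzp   [L -> L z]
Lzzp => Lzzzp   [L -> L z]
Lzzzp => Lzzzzp   [L -> L z]
Lzzzzp => Lzzzzzp   [L -> L z]
Lzzzzzp => Lzzzzzzp   [L -> L z]
Lzzzzzzp => ypzzzzzzp   [L -> y p]

S=>Lp=>Lzp=>Lzzp=>Lzzzp=>Lzzzzp=>Lzzzzzp=>Lzzzzzzp=>ypzzzzzzp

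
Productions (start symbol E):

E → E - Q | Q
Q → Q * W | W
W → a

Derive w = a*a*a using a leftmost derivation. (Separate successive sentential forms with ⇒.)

E ⇒ Q ⇒ Q*W ⇒ Q*W*W ⇒ W*W*W ⇒ a*W*W ⇒ a*a*W ⇒ a*a*a

E ⇒ Q   [E → Q]
Q ⇒ Q*W   [Q → Q * W]
Q*W ⇒ Q*W*W   [Q → Q * W]
Q*W*W ⇒ W*W*W   [Q → W]
W*W*W ⇒ a*W*W   [W → a]
a*W*W ⇒ a*a*W   [W → a]
a*a*W ⇒ a*a*a   [W → a]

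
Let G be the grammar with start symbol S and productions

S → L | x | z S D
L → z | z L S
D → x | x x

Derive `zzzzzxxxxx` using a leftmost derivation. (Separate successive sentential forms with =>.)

S => zSD => zzSDD => zzLDD => zzzLSDD => zzzzSDD => zzzzzSDDD => zzzzzxDDD => zzzzzxxDD => zzzzzxxxxD => zzzzzxxxxx

S => zSD   [S → z S D]
zSD => zzSDD   [S → z S D]
zzSDD => zzLDD   [S → L]
zzLDD => zzzLSDD   [L → z L S]
zzzLSDD => zzzzSDD   [L → z]
zzzzSDD => zzzzzSDDD   [S → z S D]
zzzzzSDDD => zzzzzxDDD   [S → x]
zzzzzxDDD => zzzzzxxDD   [D → x]
zzzzzxxDD => zzzzzxxxxD   [D → x x]
zzzzzxxxxD => zzzzzxxxxx   [D → x]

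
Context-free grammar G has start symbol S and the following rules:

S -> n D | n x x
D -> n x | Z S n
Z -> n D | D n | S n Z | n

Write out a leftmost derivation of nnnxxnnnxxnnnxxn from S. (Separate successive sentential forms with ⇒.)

S⇒nD⇒nZSn⇒nDnSn⇒nZSnnSn⇒nDnSnnSn⇒nZSnnSnnSn⇒nnSnnSnnSn⇒nnnxxnnSnnSn⇒nnnxxnnnxxnnSn⇒nnnxxnnnxxnnnxxn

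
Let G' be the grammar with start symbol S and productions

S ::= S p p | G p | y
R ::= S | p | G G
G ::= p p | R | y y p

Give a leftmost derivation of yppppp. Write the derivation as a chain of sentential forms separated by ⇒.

S⇒Spp⇒Gppp⇒Rppp⇒Sppp⇒Sppppp⇒yppppp

S ⇒ Spp   [S ::= S p p]
Spp ⇒ Gppp   [S ::= G p]
Gppp ⇒ Rppp   [G ::= R]
Rppp ⇒ Sppp   [R ::= S]
Sppp ⇒ Sppppp   [S ::= S p p]
Sppppp ⇒ yppppp   [S ::= y]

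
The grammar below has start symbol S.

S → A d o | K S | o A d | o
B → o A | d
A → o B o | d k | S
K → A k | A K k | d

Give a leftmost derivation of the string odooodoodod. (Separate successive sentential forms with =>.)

S => oAd   [S → o A d]
oAd => oSd   [A → S]
oSd => oKSd   [S → K S]
oKSd => odSd   [K → d]
odSd => odAdod   [S → A d o]
odAdod => odoBodod   [A → o B o]
odoBodod => odooAodod   [B → o A]
odooAodod => odoooBoodod   [A → o B o]
odoooBoodod => odooodoodod   [B → d]

S=>oAd=>oSd=>oKSd=>odSd=>odAdod=>odoBodod=>odooAodod=>odoooBoodod=>odooodoodod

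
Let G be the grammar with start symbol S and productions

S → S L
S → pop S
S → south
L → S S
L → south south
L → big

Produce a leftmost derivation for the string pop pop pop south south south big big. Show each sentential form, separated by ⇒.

S ⇒ pop S ⇒ pop S L ⇒ pop S L L ⇒ pop pop S L L ⇒ pop pop pop S L L ⇒ pop pop pop S L L L ⇒ pop pop pop south L L L ⇒ pop pop pop south south south L L ⇒ pop pop pop south south south big L ⇒ pop pop pop south south south big big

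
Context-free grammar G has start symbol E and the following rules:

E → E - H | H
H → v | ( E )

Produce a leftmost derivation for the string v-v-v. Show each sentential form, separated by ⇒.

E ⇒ E-H ⇒ E-H-H ⇒ H-H-H ⇒ v-H-H ⇒ v-v-H ⇒ v-v-v

E ⇒ E-H   [E → E - H]
E-H ⇒ E-H-H   [E → E - H]
E-H-H ⇒ H-H-H   [E → H]
H-H-H ⇒ v-H-H   [H → v]
v-H-H ⇒ v-v-H   [H → v]
v-v-H ⇒ v-v-v   [H → v]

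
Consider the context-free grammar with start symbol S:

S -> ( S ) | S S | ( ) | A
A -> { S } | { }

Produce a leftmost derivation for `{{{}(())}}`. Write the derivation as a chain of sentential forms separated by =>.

S => A   [S -> A]
A => {S}   [A -> { S }]
{S} => {A}   [S -> A]
{A} => {{S}}   [A -> { S }]
{{S}} => {{SS}}   [S -> S S]
{{SS}} => {{AS}}   [S -> A]
{{AS}} => {{{}S}}   [A -> { }]
{{{}S}} => {{{}(S)}}   [S -> ( S )]
{{{}(S)}} => {{{}(())}}   [S -> ( )]

S => A => {S} => {A} => {{S}} => {{SS}} => {{AS}} => {{{}S}} => {{{}(S)}} => {{{}(())}}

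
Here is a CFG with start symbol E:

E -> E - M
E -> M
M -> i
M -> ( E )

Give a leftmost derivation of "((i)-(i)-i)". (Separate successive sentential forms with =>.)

E=>M=>(E)=>(E-M)=>(E-M-M)=>(M-M-M)=>((E)-M-M)=>((M)-M-M)=>((i)-M-M)=>((i)-(E)-M)=>((i)-(M)-M)=>((i)-(i)-M)=>((i)-(i)-i)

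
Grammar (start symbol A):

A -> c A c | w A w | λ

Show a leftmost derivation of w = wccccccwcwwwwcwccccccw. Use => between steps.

A => wAw   [A -> w A w]
wAw => wcAcw   [A -> c A c]
wcAcw => wccAccw   [A -> c A c]
wccAccw => wcccAcccw   [A -> c A c]
wcccAcccw => wccccAccccw   [A -> c A c]
wccccAccccw => wcccccAcccccw   [A -> c A c]
wcccccAcccccw => wccccccAccccccw   [A -> c A c]
wccccccAccccccw => wccccccwAwccccccw   [A -> w A w]
wccccccwAwccccccw => wccccccwcAcwccccccw   [A -> c A c]
wccccccwcAcwccccccw => wccccccwcwAwcwccccccw   [A -> w A w]
wccccccwcwAwcwccccccw => wccccccwcwwAwwcwccccccw   [A -> w A w]
wccccccwcwwAwwcwccccccw => wccccccwcwwwwcwccccccw   [A -> λ]

A=>wAw=>wcAcw=>wccAccw=>wcccAcccw=>wccccAccccw=>wcccccAcccccw=>wccccccAccccccw=>wccccccwAwccccccw=>wccccccwcAcwccccccw=>wccccccwcwAwcwccccccw=>wccccccwcwwAwwcwccccccw=>wccccccwcwwwwcwccccccw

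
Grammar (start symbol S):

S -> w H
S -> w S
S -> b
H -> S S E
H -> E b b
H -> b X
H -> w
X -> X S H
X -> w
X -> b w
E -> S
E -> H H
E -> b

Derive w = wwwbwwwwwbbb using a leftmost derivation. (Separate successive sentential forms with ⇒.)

S ⇒ wS   [S -> w S]
wS ⇒ wwS   [S -> w S]
wwS ⇒ wwwH   [S -> w H]
wwwH ⇒ wwwSSE   [H -> S S E]
wwwSSE ⇒ wwwbSE   [S -> b]
wwwbSE ⇒ wwwbwSE   [S -> w S]
wwwbwSE ⇒ wwwbwwHE   [S -> w H]
wwwbwwHE ⇒ wwwbwwSSEE   [H -> S S E]
wwwbwwSSEE ⇒ wwwbwwwSSEE   [S -> w S]
wwwbwwwSSEE ⇒ wwwbwwwwHSEE   [S -> w H]
wwwbwwwwHSEE ⇒ wwwbwwwwwSEE   [H -> w]
wwwbwwwwwSEE ⇒ wwwbwwwwwbEE   [S -> b]
wwwbwwwwwbEE ⇒ wwwbwwwwwbbE   [E -> b]
wwwbwwwwwbbE ⇒ wwwbwwwwwbbb   [E -> b]

S⇒wS⇒wwS⇒wwwH⇒wwwSSE⇒wwwbSE⇒wwwbwSE⇒wwwbwwHE⇒wwwbwwSSEE⇒wwwbwwwSSEE⇒wwwbwwwwHSEE⇒wwwbwwwwwSEE⇒wwwbwwwwwbEE⇒wwwbwwwwwbbE⇒wwwbwwwwwbbb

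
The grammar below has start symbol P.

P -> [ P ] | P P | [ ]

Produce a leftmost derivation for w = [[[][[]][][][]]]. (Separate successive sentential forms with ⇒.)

P ⇒ [P] ⇒ [[P]] ⇒ [[PP]] ⇒ [[[]P]] ⇒ [[[]PP]] ⇒ [[[]PPP]] ⇒ [[[][P]PP]] ⇒ [[[][[]]PP]] ⇒ [[[][[]]PPP]] ⇒ [[[][[]][]PP]] ⇒ [[[][[]][][]P]] ⇒ [[[][[]][][][]]]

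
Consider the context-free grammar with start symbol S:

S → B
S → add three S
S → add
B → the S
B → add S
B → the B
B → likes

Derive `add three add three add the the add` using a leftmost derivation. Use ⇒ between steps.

S ⇒ add three S ⇒ add three add three S ⇒ add three add three B ⇒ add three add three add S ⇒ add three add three add B ⇒ add three add three add the S ⇒ add three add three add the B ⇒ add three add three add the the S ⇒ add three add three add the the add

S ⇒ add three S   [S → add three S]
add three S ⇒ add three add three S   [S → add three S]
add three add three S ⇒ add three add three B   [S → B]
add three add three B ⇒ add three add three add S   [B → add S]
add three add three add S ⇒ add three add three add B   [S → B]
add three add three add B ⇒ add three add three add the S   [B → the S]
add three add three add the S ⇒ add three add three add the B   [S → B]
add three add three add the B ⇒ add three add three add the the S   [B → the S]
add three add three add the the S ⇒ add three add three add the the add   [S → add]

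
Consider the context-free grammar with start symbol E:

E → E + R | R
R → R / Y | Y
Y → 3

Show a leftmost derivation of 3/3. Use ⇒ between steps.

E⇒R⇒R/Y⇒Y/Y⇒3/Y⇒3/3

E ⇒ R   [E → R]
R ⇒ R/Y   [R → R / Y]
R/Y ⇒ Y/Y   [R → Y]
Y/Y ⇒ 3/Y   [Y → 3]
3/Y ⇒ 3/3   [Y → 3]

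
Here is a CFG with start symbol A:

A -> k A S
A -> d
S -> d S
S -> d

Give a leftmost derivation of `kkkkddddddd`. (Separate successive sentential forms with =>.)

A => kAS   [A -> k A S]
kAS => kkASS   [A -> k A S]
kkASS => kkkASSS   [A -> k A S]
kkkASSS => kkkkASSSS   [A -> k A S]
kkkkASSSS => kkkkdSSSS   [A -> d]
kkkkdSSSS => kkkkddSSSS   [S -> d S]
kkkkddSSSS => kkkkdddSSS   [S -> d]
kkkkdddSSS => kkkkddddSSS   [S -> d S]
kkkkddddSSS => kkkkdddddSS   [S -> d]
kkkkdddddSS => kkkkddddddS   [S -> d]
kkkkddddddS => kkkkddddddd   [S -> d]

A=>kAS=>kkASS=>kkkASSS=>kkkkASSSS=>kkkkdSSSS=>kkkkddSSSS=>kkkkdddSSS=>kkkkddddSSS=>kkkkdddddSS=>kkkkddddddS=>kkkkddddddd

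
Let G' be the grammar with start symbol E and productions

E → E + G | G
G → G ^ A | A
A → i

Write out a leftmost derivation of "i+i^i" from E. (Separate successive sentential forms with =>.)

E => E+G => G+G => A+G => i+G => i+G^A => i+A^A => i+i^A => i+i^i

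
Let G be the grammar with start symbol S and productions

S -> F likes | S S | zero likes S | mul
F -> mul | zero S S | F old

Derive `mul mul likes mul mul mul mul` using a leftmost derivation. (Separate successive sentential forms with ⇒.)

S ⇒ S S ⇒ S S S ⇒ mul S S ⇒ mul S S S ⇒ mul S S S S ⇒ mul S S S S S ⇒ mul F likes S S S S ⇒ mul mul likes S S S S ⇒ mul mul likes mul S S S ⇒ mul mul likes mul mul S S ⇒ mul mul likes mul mul mul S ⇒ mul mul likes mul mul mul mul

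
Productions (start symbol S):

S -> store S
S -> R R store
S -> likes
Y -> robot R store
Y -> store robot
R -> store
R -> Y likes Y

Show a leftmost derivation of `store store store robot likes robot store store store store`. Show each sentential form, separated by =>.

S => store S => store store S => store store R R store => store store Y likes Y R store => store store store robot likes Y R store => store store store robot likes robot R store R store => store store store robot likes robot store store R store => store store store robot likes robot store store store store

S => store S   [S -> store S]
store S => store store S   [S -> store S]
store store S => store store R R store   [S -> R R store]
store store R R store => store store Y likes Y R store   [R -> Y likes Y]
store store Y likes Y R store => store store store robot likes Y R store   [Y -> store robot]
store store store robot likes Y R store => store store store robot likes robot R store R store   [Y -> robot R store]
store store store robot likes robot R store R store => store store store robot likes robot store store R store   [R -> store]
store store store robot likes robot store store R store => store store store robot likes robot store store store store   [R -> store]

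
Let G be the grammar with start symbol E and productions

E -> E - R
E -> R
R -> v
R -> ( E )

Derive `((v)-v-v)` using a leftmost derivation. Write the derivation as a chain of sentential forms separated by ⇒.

E ⇒ R ⇒ (E) ⇒ (E-R) ⇒ (E-R-R) ⇒ (R-R-R) ⇒ ((E)-R-R) ⇒ ((R)-R-R) ⇒ ((v)-R-R) ⇒ ((v)-v-R) ⇒ ((v)-v-v)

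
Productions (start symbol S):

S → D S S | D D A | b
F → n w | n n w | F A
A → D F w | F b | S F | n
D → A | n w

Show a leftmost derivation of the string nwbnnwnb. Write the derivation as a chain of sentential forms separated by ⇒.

S ⇒ DSS ⇒ ASS ⇒ FbSS ⇒ nwbSS ⇒ nwbDDAS ⇒ nwbADAS ⇒ nwbnDAS ⇒ nwbnnwAS ⇒ nwbnnwnS ⇒ nwbnnwnb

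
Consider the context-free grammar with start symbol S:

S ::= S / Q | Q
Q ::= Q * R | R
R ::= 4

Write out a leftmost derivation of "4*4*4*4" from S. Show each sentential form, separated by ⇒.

S ⇒ Q   [S ::= Q]
Q ⇒ Q*R   [Q ::= Q * R]
Q*R ⇒ Q*R*R   [Q ::= Q * R]
Q*R*R ⇒ Q*R*R*R   [Q ::= Q * R]
Q*R*R*R ⇒ R*R*R*R   [Q ::= R]
R*R*R*R ⇒ 4*R*R*R   [R ::= 4]
4*R*R*R ⇒ 4*4*R*R   [R ::= 4]
4*4*R*R ⇒ 4*4*4*R   [R ::= 4]
4*4*4*R ⇒ 4*4*4*4   [R ::= 4]

S⇒Q⇒Q*R⇒Q*R*R⇒Q*R*R*R⇒R*R*R*R⇒4*R*R*R⇒4*4*R*R⇒4*4*4*R⇒4*4*4*4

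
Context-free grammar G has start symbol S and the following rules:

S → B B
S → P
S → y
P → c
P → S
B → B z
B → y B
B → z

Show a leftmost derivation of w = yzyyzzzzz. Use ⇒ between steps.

S ⇒ BB   [S → B B]
BB ⇒ yBB   [B → y B]
yBB ⇒ yzB   [B → z]
yzB ⇒ yzyB   [B → y B]
yzyB ⇒ yzyBz   [B → B z]
yzyBz ⇒ yzyBzz   [B → B z]
yzyBzz ⇒ yzyBzzz   [B → B z]
yzyBzzz ⇒ yzyBzzzz   [B → B z]
yzyBzzzz ⇒ yzyyBzzzz   [B → y B]
yzyyBzzzz ⇒ yzyyzzzzz   [B → z]

S ⇒ BB ⇒ yBB ⇒ yzB ⇒ yzyB ⇒ yzyBz ⇒ yzyBzz ⇒ yzyBzzz ⇒ yzyBzzzz ⇒ yzyyBzzzz ⇒ yzyyzzzzz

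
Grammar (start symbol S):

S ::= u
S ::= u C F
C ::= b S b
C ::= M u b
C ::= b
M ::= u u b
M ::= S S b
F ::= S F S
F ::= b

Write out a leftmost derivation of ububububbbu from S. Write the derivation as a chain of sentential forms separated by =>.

S => uCF => ubSbF => ububF => ububSFS => ububuCFFS => ubububSbFFS => ububububFFS => ububububbFS => ububububbbS => ububububbbu

S => uCF   [S ::= u C F]
uCF => ubSbF   [C ::= b S b]
ubSbF => ububF   [S ::= u]
ububF => ububSFS   [F ::= S F S]
ububSFS => ububuCFFS   [S ::= u C F]
ububuCFFS => ubububSbFFS   [C ::= b S b]
ubububSbFFS => ububububFFS   [S ::= u]
ububububFFS => ububububbFS   [F ::= b]
ububububbFS => ububububbbS   [F ::= b]
ububububbbS => ububububbbu   [S ::= u]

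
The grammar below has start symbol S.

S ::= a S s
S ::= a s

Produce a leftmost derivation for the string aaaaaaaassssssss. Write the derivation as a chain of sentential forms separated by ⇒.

S ⇒ aSs ⇒ aaSss ⇒ aaaSsss ⇒ aaaaSssss ⇒ aaaaaSsssss ⇒ aaaaaaSssssss ⇒ aaaaaaaSsssssss ⇒ aaaaaaaassssssss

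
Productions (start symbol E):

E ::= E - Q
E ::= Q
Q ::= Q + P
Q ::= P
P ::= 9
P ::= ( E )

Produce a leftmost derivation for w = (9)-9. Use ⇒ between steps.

E ⇒ E-Q ⇒ Q-Q ⇒ P-Q ⇒ (E)-Q ⇒ (Q)-Q ⇒ (P)-Q ⇒ (9)-Q ⇒ (9)-P ⇒ (9)-9

E ⇒ E-Q   [E ::= E - Q]
E-Q ⇒ Q-Q   [E ::= Q]
Q-Q ⇒ P-Q   [Q ::= P]
P-Q ⇒ (E)-Q   [P ::= ( E )]
(E)-Q ⇒ (Q)-Q   [E ::= Q]
(Q)-Q ⇒ (P)-Q   [Q ::= P]
(P)-Q ⇒ (9)-Q   [P ::= 9]
(9)-Q ⇒ (9)-P   [Q ::= P]
(9)-P ⇒ (9)-9   [P ::= 9]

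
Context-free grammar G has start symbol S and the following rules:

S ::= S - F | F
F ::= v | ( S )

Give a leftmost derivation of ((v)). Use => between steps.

S => F => (S) => (F) => ((S)) => ((F)) => ((v))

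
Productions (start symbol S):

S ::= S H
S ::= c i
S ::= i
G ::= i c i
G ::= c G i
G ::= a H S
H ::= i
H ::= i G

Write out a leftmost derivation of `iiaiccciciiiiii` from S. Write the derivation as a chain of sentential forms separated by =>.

S => SH   [S ::= S H]
SH => SHH   [S ::= S H]
SHH => iHH   [S ::= i]
iHH => iiGH   [H ::= i G]
iiGH => iiaHSH   [G ::= a H S]
iiaHSH => iiaiGSH   [H ::= i G]
iiaiGSH => iiaicGiSH   [G ::= c G i]
iiaicGiSH => iiaiccGiiSH   [G ::= c G i]
iiaiccGiiSH => iiaicccGiiiSH   [G ::= c G i]
iiaicccGiiiSH => iiaiccciciiiiSH   [G ::= i c i]
iiaiccciciiiiSH => iiaiccciciiiiiH   [S ::= i]
iiaiccciciiiiiH => iiaiccciciiiiii   [H ::= i]

S=>SH=>SHH=>iHH=>iiGH=>iiaHSH=>iiaiGSH=>iiaicGiSH=>iiaiccGiiSH=>iiaicccGiiiSH=>iiaiccciciiiiSH=>iiaiccciciiiiiH=>iiaiccciciiiiii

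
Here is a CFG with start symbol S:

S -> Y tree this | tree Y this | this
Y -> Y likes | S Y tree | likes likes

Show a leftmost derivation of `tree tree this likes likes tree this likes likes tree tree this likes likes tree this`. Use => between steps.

S => tree Y this   [S -> tree Y this]
tree Y this => tree S Y tree this   [Y -> S Y tree]
tree S Y tree this => tree Y tree this Y tree this   [S -> Y tree this]
tree Y tree this Y tree this => tree S Y tree tree this Y tree this   [Y -> S Y tree]
tree S Y tree tree this Y tree this => tree tree Y this Y tree tree this Y tree this   [S -> tree Y this]
tree tree Y this Y tree tree this Y tree this => tree tree S Y tree this Y tree tree this Y tree this   [Y -> S Y tree]
tree tree S Y tree this Y tree tree this Y tree this => tree tree this Y tree this Y tree tree this Y tree this   [S -> this]
tree tree this Y tree this Y tree tree this Y tree this => tree tree this likes likes tree this Y tree tree this Y tree this   [Y -> likes likes]
tree tree this likes likes tree this Y tree tree this Y tree this => tree tree this likes likes tree this likes likes tree tree this Y tree this   [Y -> likes likes]
tree tree this likes likes tree this likes likes tree tree this Y tree this => tree tree this likes likes tree this likes likes tree tree this likes likes tree this   [Y -> likes likes]

S => tree Y this => tree S Y tree this => tree Y tree this Y tree this => tree S Y tree tree this Y tree this => tree tree Y this Y tree tree this Y tree this => tree tree S Y tree this Y tree tree this Y tree this => tree tree this Y tree this Y tree tree this Y tree this => tree tree this likes likes tree this Y tree tree this Y tree this => tree tree this likes likes tree this likes likes tree tree this Y tree this => tree tree this likes likes tree this likes likes tree tree this likes likes tree this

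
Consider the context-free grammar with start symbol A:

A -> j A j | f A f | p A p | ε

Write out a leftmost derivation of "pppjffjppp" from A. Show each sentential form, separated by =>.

A => pAp => ppApp => pppAppp => pppjAjppp => pppjfAfjppp => pppjffjppp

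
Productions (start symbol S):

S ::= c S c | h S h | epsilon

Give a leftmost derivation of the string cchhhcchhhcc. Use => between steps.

S=>cSc=>ccScc=>cchShcc=>cchhShhcc=>cchhhShhhcc=>cchhhcSchhhcc=>cchhhcchhhcc

S => cSc   [S ::= c S c]
cSc => ccScc   [S ::= c S c]
ccScc => cchShcc   [S ::= h S h]
cchShcc => cchhShhcc   [S ::= h S h]
cchhShhcc => cchhhShhhcc   [S ::= h S h]
cchhhShhhcc => cchhhcSchhhcc   [S ::= c S c]
cchhhcSchhhcc => cchhhcchhhcc   [S ::= epsilon]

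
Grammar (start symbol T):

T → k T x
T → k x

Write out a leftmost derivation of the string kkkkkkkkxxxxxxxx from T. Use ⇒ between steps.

T ⇒ kTx   [T → k T x]
kTx ⇒ kkTxx   [T → k T x]
kkTxx ⇒ kkkTxxx   [T → k T x]
kkkTxxx ⇒ kkkkTxxxx   [T → k T x]
kkkkTxxxx ⇒ kkkkkTxxxxx   [T → k T x]
kkkkkTxxxxx ⇒ kkkkkkTxxxxxx   [T → k T x]
kkkkkkTxxxxxx ⇒ kkkkkkkTxxxxxxx   [T → k T x]
kkkkkkkTxxxxxxx ⇒ kkkkkkkkxxxxxxxx   [T → k x]

T ⇒ kTx ⇒ kkTxx ⇒ kkkTxxx ⇒ kkkkTxxxx ⇒ kkkkkTxxxxx ⇒ kkkkkkTxxxxxx ⇒ kkkkkkkTxxxxxxx ⇒ kkkkkkkkxxxxxxxx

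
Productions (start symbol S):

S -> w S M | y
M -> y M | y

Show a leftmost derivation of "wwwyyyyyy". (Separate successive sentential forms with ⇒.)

S ⇒ wSM   [S -> w S M]
wSM ⇒ wwSMM   [S -> w S M]
wwSMM ⇒ wwwSMMM   [S -> w S M]
wwwSMMM ⇒ wwwyMMM   [S -> y]
wwwyMMM ⇒ wwwyyMM   [M -> y]
wwwyyMM ⇒ wwwyyyMM   [M -> y M]
wwwyyyMM ⇒ wwwyyyyM   [M -> y]
wwwyyyyM ⇒ wwwyyyyyM   [M -> y M]
wwwyyyyyM ⇒ wwwyyyyyy   [M -> y]

S ⇒ wSM ⇒ wwSMM ⇒ wwwSMMM ⇒ wwwyMMM ⇒ wwwyyMM ⇒ wwwyyyMM ⇒ wwwyyyyM ⇒ wwwyyyyyM ⇒ wwwyyyyyy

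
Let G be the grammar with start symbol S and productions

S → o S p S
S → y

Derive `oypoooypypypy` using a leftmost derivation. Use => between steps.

S => oSpS => oypS => oypoSpS => oypooSpSpS => oypoooSpSpSpS => oypoooypSpSpS => oypoooypypSpS => oypoooypypypS => oypoooypypypy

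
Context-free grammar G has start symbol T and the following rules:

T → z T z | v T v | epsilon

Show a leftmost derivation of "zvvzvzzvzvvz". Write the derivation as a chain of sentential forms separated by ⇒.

T ⇒ zTz   [T → z T z]
zTz ⇒ zvTvz   [T → v T v]
zvTvz ⇒ zvvTvvz   [T → v T v]
zvvTvvz ⇒ zvvzTzvvz   [T → z T z]
zvvzTzvvz ⇒ zvvzvTvzvvz   [T → v T v]
zvvzvTvzvvz ⇒ zvvzvzTzvzvvz   [T → z T z]
zvvzvzTzvzvvz ⇒ zvvzvzzvzvvz   [T → epsilon]

T ⇒ zTz ⇒ zvTvz ⇒ zvvTvvz ⇒ zvvzTzvvz ⇒ zvvzvTvzvvz ⇒ zvvzvzTzvzvvz ⇒ zvvzvzzvzvvz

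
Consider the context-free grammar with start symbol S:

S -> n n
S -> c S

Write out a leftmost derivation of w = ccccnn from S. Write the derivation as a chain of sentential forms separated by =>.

S => cS   [S -> c S]
cS => ccS   [S -> c S]
ccS => cccS   [S -> c S]
cccS => ccccS   [S -> c S]
ccccS => ccccnn   [S -> n n]

S=>cS=>ccS=>cccS=>ccccS=>ccccnn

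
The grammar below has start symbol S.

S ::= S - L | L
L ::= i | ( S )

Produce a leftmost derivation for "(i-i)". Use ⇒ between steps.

S ⇒ L   [S ::= L]
L ⇒ (S)   [L ::= ( S )]
(S) ⇒ (S-L)   [S ::= S - L]
(S-L) ⇒ (L-L)   [S ::= L]
(L-L) ⇒ (i-L)   [L ::= i]
(i-L) ⇒ (i-i)   [L ::= i]

S ⇒ L ⇒ (S) ⇒ (S-L) ⇒ (L-L) ⇒ (i-L) ⇒ (i-i)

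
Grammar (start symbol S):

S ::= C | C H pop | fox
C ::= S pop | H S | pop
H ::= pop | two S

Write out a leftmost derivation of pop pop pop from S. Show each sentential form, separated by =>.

S => C => S pop => C pop => S pop pop => C pop pop => pop pop pop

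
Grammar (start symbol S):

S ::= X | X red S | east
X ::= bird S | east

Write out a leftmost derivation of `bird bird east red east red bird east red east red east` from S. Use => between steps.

S => X => bird S => bird X => bird bird S => bird bird X red S => bird bird east red S => bird bird east red X red S => bird bird east red east red S => bird bird east red east red X red S => bird bird east red east red bird S red S => bird bird east red east red bird east red S => bird bird east red east red bird east red X red S => bird bird east red east red bird east red east red S => bird bird east red east red bird east red east red east

S => X   [S ::= X]
X => bird S   [X ::= bird S]
bird S => bird X   [S ::= X]
bird X => bird bird S   [X ::= bird S]
bird bird S => bird bird X red S   [S ::= X red S]
bird bird X red S => bird bird east red S   [X ::= east]
bird bird east red S => bird bird east red X red S   [S ::= X red S]
bird bird east red X red S => bird bird east red east red S   [X ::= east]
bird bird east red east red S => bird bird east red east red X red S   [S ::= X red S]
bird bird east red east red X red S => bird bird east red east red bird S red S   [X ::= bird S]
bird bird east red east red bird S red S => bird bird east red east red bird east red S   [S ::= east]
bird bird east red east red bird east red S => bird bird east red east red bird east red X red S   [S ::= X red S]
bird bird east red east red bird east red X red S => bird bird east red east red bird east red east red S   [X ::= east]
bird bird east red east red bird east red east red S => bird bird east red east red bird east red east red east   [S ::= east]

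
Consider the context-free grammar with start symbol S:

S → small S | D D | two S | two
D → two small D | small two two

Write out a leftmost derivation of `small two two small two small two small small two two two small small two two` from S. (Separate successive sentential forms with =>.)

S => small S => small two S => small two D D => small two two small D D => small two two small two small D D => small two two small two small two small D D => small two two small two small two small small two two D => small two two small two small two small small two two two small D => small two two small two small two small small two two two small small two two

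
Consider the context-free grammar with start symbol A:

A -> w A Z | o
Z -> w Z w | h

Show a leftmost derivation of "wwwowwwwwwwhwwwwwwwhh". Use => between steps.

A => wAZ   [A -> w A Z]
wAZ => wwAZZ   [A -> w A Z]
wwAZZ => wwwAZZZ   [A -> w A Z]
wwwAZZZ => wwwoZZZ   [A -> o]
wwwoZZZ => wwwowZwZZ   [Z -> w Z w]
wwwowZwZZ => wwwowwZwwZZ   [Z -> w Z w]
wwwowwZwwZZ => wwwowwwZwwwZZ   [Z -> w Z w]
wwwowwwZwwwZZ => wwwowwwwZwwwwZZ   [Z -> w Z w]
wwwowwwwZwwwwZZ => wwwowwwwwZwwwwwZZ   [Z -> w Z w]
wwwowwwwwZwwwwwZZ => wwwowwwwwwZwwwwwwZZ   [Z -> w Z w]
wwwowwwwwwZwwwwwwZZ => wwwowwwwwwwZwwwwwwwZZ   [Z -> w Z w]
wwwowwwwwwwZwwwwwwwZZ => wwwowwwwwwwhwwwwwwwZZ   [Z -> h]
wwwowwwwwwwhwwwwwwwZZ => wwwowwwwwwwhwwwwwwwhZ   [Z -> h]
wwwowwwwwwwhwwwwwwwhZ => wwwowwwwwwwhwwwwwwwhh   [Z -> h]

A=>wAZ=>wwAZZ=>wwwAZZZ=>wwwoZZZ=>wwwowZwZZ=>wwwowwZwwZZ=>wwwowwwZwwwZZ=>wwwowwwwZwwwwZZ=>wwwowwwwwZwwwwwZZ=>wwwowwwwwwZwwwwwwZZ=>wwwowwwwwwwZwwwwwwwZZ=>wwwowwwwwwwhwwwwwwwZZ=>wwwowwwwwwwhwwwwwwwhZ=>wwwowwwwwwwhwwwwwwwhh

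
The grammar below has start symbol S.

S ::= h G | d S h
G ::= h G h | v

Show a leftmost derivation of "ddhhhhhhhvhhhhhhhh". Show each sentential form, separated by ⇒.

S ⇒ dSh   [S ::= d S h]
dSh ⇒ ddShh   [S ::= d S h]
ddShh ⇒ ddhGhh   [S ::= h G]
ddhGhh ⇒ ddhhGhhh   [G ::= h G h]
ddhhGhhh ⇒ ddhhhGhhhh   [G ::= h G h]
ddhhhGhhhh ⇒ ddhhhhGhhhhh   [G ::= h G h]
ddhhhhGhhhhh ⇒ ddhhhhhGhhhhhh   [G ::= h G h]
ddhhhhhGhhhhhh ⇒ ddhhhhhhGhhhhhhh   [G ::= h G h]
ddhhhhhhGhhhhhhh ⇒ ddhhhhhhhGhhhhhhhh   [G ::= h G h]
ddhhhhhhhGhhhhhhhh ⇒ ddhhhhhhhvhhhhhhhh   [G ::= v]

S ⇒ dSh ⇒ ddShh ⇒ ddhGhh ⇒ ddhhGhhh ⇒ ddhhhGhhhh ⇒ ddhhhhGhhhhh ⇒ ddhhhhhGhhhhhh ⇒ ddhhhhhhGhhhhhhh ⇒ ddhhhhhhhGhhhhhhhh ⇒ ddhhhhhhhvhhhhhhhh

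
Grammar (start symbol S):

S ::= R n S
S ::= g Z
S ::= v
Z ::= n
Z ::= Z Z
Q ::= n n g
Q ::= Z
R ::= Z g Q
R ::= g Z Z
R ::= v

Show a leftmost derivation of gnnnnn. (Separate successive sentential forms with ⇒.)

S⇒gZ⇒gZZ⇒gZZZ⇒gZZZZ⇒gZZZZZ⇒gnZZZZ⇒gnnZZZ⇒gnnnZZ⇒gnnnnZ⇒gnnnnn

S ⇒ gZ   [S ::= g Z]
gZ ⇒ gZZ   [Z ::= Z Z]
gZZ ⇒ gZZZ   [Z ::= Z Z]
gZZZ ⇒ gZZZZ   [Z ::= Z Z]
gZZZZ ⇒ gZZZZZ   [Z ::= Z Z]
gZZZZZ ⇒ gnZZZZ   [Z ::= n]
gnZZZZ ⇒ gnnZZZ   [Z ::= n]
gnnZZZ ⇒ gnnnZZ   [Z ::= n]
gnnnZZ ⇒ gnnnnZ   [Z ::= n]
gnnnnZ ⇒ gnnnnn   [Z ::= n]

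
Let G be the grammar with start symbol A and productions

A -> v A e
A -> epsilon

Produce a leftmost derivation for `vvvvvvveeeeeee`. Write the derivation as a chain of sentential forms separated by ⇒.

A ⇒ vAe ⇒ vvAee ⇒ vvvAeee ⇒ vvvvAeeee ⇒ vvvvvAeeeee ⇒ vvvvvvAeeeeee ⇒ vvvvvvvAeeeeeee ⇒ vvvvvvveeeeeee

A ⇒ vAe   [A -> v A e]
vAe ⇒ vvAee   [A -> v A e]
vvAee ⇒ vvvAeee   [A -> v A e]
vvvAeee ⇒ vvvvAeeee   [A -> v A e]
vvvvAeeee ⇒ vvvvvAeeeee   [A -> v A e]
vvvvvAeeeee ⇒ vvvvvvAeeeeee   [A -> v A e]
vvvvvvAeeeeee ⇒ vvvvvvvAeeeeeee   [A -> v A e]
vvvvvvvAeeeeeee ⇒ vvvvvvveeeeeee   [A -> epsilon]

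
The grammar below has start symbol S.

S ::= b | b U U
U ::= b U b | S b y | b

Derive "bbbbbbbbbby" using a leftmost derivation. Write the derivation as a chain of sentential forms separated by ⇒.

S ⇒ bUU   [S ::= b U U]
bUU ⇒ bbUbU   [U ::= b U b]
bbUbU ⇒ bbbUbbU   [U ::= b U b]
bbbUbbU ⇒ bbbbUbbbU   [U ::= b U b]
bbbbUbbbU ⇒ bbbbbbbbU   [U ::= b]
bbbbbbbbU ⇒ bbbbbbbbSby   [U ::= S b y]
bbbbbbbbSby ⇒ bbbbbbbbbby   [S ::= b]

S ⇒ bUU ⇒ bbUbU ⇒ bbbUbbU ⇒ bbbbUbbbU ⇒ bbbbbbbbU ⇒ bbbbbbbbSby ⇒ bbbbbbbbbby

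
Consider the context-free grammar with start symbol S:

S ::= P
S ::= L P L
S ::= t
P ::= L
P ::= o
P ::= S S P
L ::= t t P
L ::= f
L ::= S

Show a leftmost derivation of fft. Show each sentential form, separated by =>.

S => LPL => fPL => fLL => ffL => ffS => fft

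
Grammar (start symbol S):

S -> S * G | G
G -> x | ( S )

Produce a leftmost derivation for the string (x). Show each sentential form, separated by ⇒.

S ⇒ G ⇒ (S) ⇒ (G) ⇒ (x)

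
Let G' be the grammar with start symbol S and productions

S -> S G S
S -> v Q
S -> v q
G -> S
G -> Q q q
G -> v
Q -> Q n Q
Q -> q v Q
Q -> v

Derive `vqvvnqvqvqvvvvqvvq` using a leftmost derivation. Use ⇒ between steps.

S ⇒ SGS ⇒ SGSGS ⇒ vQGSGS ⇒ vqvQGSGS ⇒ vqvQnQGSGS ⇒ vqvvnQGSGS ⇒ vqvvnqvQGSGS ⇒ vqvvnqvqvQGSGS ⇒ vqvvnqvqvqvQGSGS ⇒ vqvvnqvqvqvvGSGS ⇒ vqvvnqvqvqvvvSGS ⇒ vqvvnqvqvqvvvvqGS ⇒ vqvvnqvqvqvvvvqvS ⇒ vqvvnqvqvqvvvvqvvq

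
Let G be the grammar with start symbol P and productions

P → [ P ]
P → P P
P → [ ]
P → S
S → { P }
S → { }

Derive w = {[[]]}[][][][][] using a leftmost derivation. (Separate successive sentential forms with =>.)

P => PP   [P → P P]
PP => PPP   [P → P P]
PPP => PPPP   [P → P P]
PPPP => PPPPP   [P → P P]
PPPPP => PPPPPP   [P → P P]
PPPPPP => SPPPPP   [P → S]
SPPPPP => {P}PPPPP   [S → { P }]
{P}PPPPP => {[P]}PPPPP   [P → [ P ]]
{[P]}PPPPP => {[[]]}PPPPP   [P → [ ]]
{[[]]}PPPPP => {[[]]}[]PPPP   [P → [ ]]
{[[]]}[]PPPP => {[[]]}[][]PPP   [P → [ ]]
{[[]]}[][]PPP => {[[]]}[][][]PP   [P → [ ]]
{[[]]}[][][]PP => {[[]]}[][][][]P   [P → [ ]]
{[[]]}[][][][]P => {[[]]}[][][][][]   [P → [ ]]

P=>PP=>PPP=>PPPP=>PPPPP=>PPPPPP=>SPPPPP=>{P}PPPPP=>{[P]}PPPPP=>{[[]]}PPPPP=>{[[]]}[]PPPP=>{[[]]}[][]PPP=>{[[]]}[][][]PP=>{[[]]}[][][][]P=>{[[]]}[][][][][]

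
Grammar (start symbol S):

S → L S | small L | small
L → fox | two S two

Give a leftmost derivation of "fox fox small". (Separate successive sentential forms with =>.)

S => L S => fox S => fox L S => fox fox S => fox fox small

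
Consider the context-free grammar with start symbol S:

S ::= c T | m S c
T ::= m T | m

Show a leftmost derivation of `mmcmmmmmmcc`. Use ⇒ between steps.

S ⇒ mSc ⇒ mmScc ⇒ mmcTcc ⇒ mmcmTcc ⇒ mmcmmTcc ⇒ mmcmmmTcc ⇒ mmcmmmmTcc ⇒ mmcmmmmmTcc ⇒ mmcmmmmmmcc

S ⇒ mSc   [S ::= m S c]
mSc ⇒ mmScc   [S ::= m S c]
mmScc ⇒ mmcTcc   [S ::= c T]
mmcTcc ⇒ mmcmTcc   [T ::= m T]
mmcmTcc ⇒ mmcmmTcc   [T ::= m T]
mmcmmTcc ⇒ mmcmmmTcc   [T ::= m T]
mmcmmmTcc ⇒ mmcmmmmTcc   [T ::= m T]
mmcmmmmTcc ⇒ mmcmmmmmTcc   [T ::= m T]
mmcmmmmmTcc ⇒ mmcmmmmmmcc   [T ::= m]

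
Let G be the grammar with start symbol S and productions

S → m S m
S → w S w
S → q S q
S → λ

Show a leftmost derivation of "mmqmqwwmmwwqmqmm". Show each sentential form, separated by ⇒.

S ⇒ mSm ⇒ mmSmm ⇒ mmqSqmm ⇒ mmqmSmqmm ⇒ mmqmqSqmqmm ⇒ mmqmqwSwqmqmm ⇒ mmqmqwwSwwqmqmm ⇒ mmqmqwwmSmwwqmqmm ⇒ mmqmqwwmmwwqmqmm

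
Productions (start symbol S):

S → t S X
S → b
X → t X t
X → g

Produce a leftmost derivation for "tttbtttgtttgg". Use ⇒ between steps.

S ⇒ tSX ⇒ ttSXX ⇒ tttSXXX ⇒ tttbXXX ⇒ tttbtXtXX ⇒ tttbttXttXX ⇒ tttbtttXtttXX ⇒ tttbtttgtttXX ⇒ tttbtttgtttgX ⇒ tttbtttgtttgg

S ⇒ tSX   [S → t S X]
tSX ⇒ ttSXX   [S → t S X]
ttSXX ⇒ tttSXXX   [S → t S X]
tttSXXX ⇒ tttbXXX   [S → b]
tttbXXX ⇒ tttbtXtXX   [X → t X t]
tttbtXtXX ⇒ tttbttXttXX   [X → t X t]
tttbttXttXX ⇒ tttbtttXtttXX   [X → t X t]
tttbtttXtttXX ⇒ tttbtttgtttXX   [X → g]
tttbtttgtttXX ⇒ tttbtttgtttgX   [X → g]
tttbtttgtttgX ⇒ tttbtttgtttgg   [X → g]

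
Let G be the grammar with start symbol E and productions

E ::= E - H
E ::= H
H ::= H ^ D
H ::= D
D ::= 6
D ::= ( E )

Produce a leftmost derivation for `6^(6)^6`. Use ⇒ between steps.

E ⇒ H ⇒ H^D ⇒ H^D^D ⇒ D^D^D ⇒ 6^D^D ⇒ 6^(E)^D ⇒ 6^(H)^D ⇒ 6^(D)^D ⇒ 6^(6)^D ⇒ 6^(6)^6

E ⇒ H   [E ::= H]
H ⇒ H^D   [H ::= H ^ D]
H^D ⇒ H^D^D   [H ::= H ^ D]
H^D^D ⇒ D^D^D   [H ::= D]
D^D^D ⇒ 6^D^D   [D ::= 6]
6^D^D ⇒ 6^(E)^D   [D ::= ( E )]
6^(E)^D ⇒ 6^(H)^D   [E ::= H]
6^(H)^D ⇒ 6^(D)^D   [H ::= D]
6^(D)^D ⇒ 6^(6)^D   [D ::= 6]
6^(6)^D ⇒ 6^(6)^6   [D ::= 6]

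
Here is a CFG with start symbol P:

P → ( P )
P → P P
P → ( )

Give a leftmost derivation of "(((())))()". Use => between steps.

P => PP => (P)P => ((P))P => (((P)))P => (((())))P => (((())))()

P => PP   [P → P P]
PP => (P)P   [P → ( P )]
(P)P => ((P))P   [P → ( P )]
((P))P => (((P)))P   [P → ( P )]
(((P)))P => (((())))P   [P → ( )]
(((())))P => (((())))()   [P → ( )]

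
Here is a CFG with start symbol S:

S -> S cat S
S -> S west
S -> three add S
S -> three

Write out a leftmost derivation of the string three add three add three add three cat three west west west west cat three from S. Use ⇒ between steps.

S ⇒ S cat S ⇒ S west cat S ⇒ S west west cat S ⇒ S west west west cat S ⇒ S west west west west cat S ⇒ three add S west west west west cat S ⇒ three add S cat S west west west west cat S ⇒ three add three add S cat S west west west west cat S ⇒ three add three add three add S cat S west west west west cat S ⇒ three add three add three add three cat S west west west west cat S ⇒ three add three add three add three cat three west west west west cat S ⇒ three add three add three add three cat three west west west west cat three

S ⇒ S cat S   [S -> S cat S]
S cat S ⇒ S west cat S   [S -> S west]
S west cat S ⇒ S west west cat S   [S -> S west]
S west west cat S ⇒ S west west west cat S   [S -> S west]
S west west west cat S ⇒ S west west west west cat S   [S -> S west]
S west west west west cat S ⇒ three add S west west west west cat S   [S -> three add S]
three add S west west west west cat S ⇒ three add S cat S west west west west cat S   [S -> S cat S]
three add S cat S west west west west cat S ⇒ three add three add S cat S west west west west cat S   [S -> three add S]
three add three add S cat S west west west west cat S ⇒ three add three add three add S cat S west west west west cat S   [S -> three add S]
three add three add three add S cat S west west west west cat S ⇒ three add three add three add three cat S west west west west cat S   [S -> three]
three add three add three add three cat S west west west west cat S ⇒ three add three add three add three cat three west west west west cat S   [S -> three]
three add three add three add three cat three west west west west cat S ⇒ three add three add three add three cat three west west west west cat three   [S -> three]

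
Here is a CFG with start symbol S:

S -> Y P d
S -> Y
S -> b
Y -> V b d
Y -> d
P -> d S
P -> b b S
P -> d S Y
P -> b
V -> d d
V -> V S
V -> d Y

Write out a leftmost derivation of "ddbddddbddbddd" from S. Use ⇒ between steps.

S ⇒ YPd ⇒ VbdPd ⇒ ddbdPd ⇒ ddbddSYd ⇒ ddbddYPdYd ⇒ ddbddVbdPdYd ⇒ ddbddddbdPdYd ⇒ ddbddddbddSdYd ⇒ ddbddddbddbdYd ⇒ ddbddddbddbddd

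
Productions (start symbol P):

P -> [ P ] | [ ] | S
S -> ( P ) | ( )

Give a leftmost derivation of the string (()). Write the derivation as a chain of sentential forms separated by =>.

P => S => (P) => (S) => (())

P => S   [P -> S]
S => (P)   [S -> ( P )]
(P) => (S)   [P -> S]
(S) => (())   [S -> ( )]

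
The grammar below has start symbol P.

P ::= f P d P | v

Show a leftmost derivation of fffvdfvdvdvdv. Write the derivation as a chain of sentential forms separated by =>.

P=>fPdP=>ffPdPdP=>fffPdPdPdP=>fffvdPdPdP=>fffvdfPdPdPdP=>fffvdfvdPdPdP=>fffvdfvdvdPdP=>fffvdfvdvdvdP=>fffvdfvdvdvdv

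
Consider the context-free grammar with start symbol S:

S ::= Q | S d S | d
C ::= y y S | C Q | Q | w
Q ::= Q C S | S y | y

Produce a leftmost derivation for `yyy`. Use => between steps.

S => Q => Sy => Qy => Syy => Qyy => yyy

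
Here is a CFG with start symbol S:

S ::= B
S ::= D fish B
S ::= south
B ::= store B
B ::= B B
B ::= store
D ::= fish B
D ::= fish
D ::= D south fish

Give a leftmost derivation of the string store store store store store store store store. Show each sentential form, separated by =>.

S => B => store B => store B B => store store B B => store store B B B => store store store B B B => store store store store B B => store store store store store B B => store store store store store store B B => store store store store store store store B => store store store store store store store store

S => B   [S ::= B]
B => store B   [B ::= store B]
store B => store B B   [B ::= B B]
store B B => store store B B   [B ::= store B]
store store B B => store store B B B   [B ::= B B]
store store B B B => store store store B B B   [B ::= store B]
store store store B B B => store store store store B B   [B ::= store]
store store store store B B => store store store store store B B   [B ::= store B]
store store store store store B B => store store store store store store B B   [B ::= store B]
store store store store store store B B => store store store store store store store B   [B ::= store]
store store store store store store store B => store store store store store store store store   [B ::= store]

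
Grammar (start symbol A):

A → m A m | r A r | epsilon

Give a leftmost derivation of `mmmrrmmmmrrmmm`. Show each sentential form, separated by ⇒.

A ⇒ mAm ⇒ mmAmm ⇒ mmmAmmm ⇒ mmmrArmmm ⇒ mmmrrArrmmm ⇒ mmmrrmAmrrmmm ⇒ mmmrrmmAmmrrmmm ⇒ mmmrrmmmmrrmmm

A ⇒ mAm   [A → m A m]
mAm ⇒ mmAmm   [A → m A m]
mmAmm ⇒ mmmAmmm   [A → m A m]
mmmAmmm ⇒ mmmrArmmm   [A → r A r]
mmmrArmmm ⇒ mmmrrArrmmm   [A → r A r]
mmmrrArrmmm ⇒ mmmrrmAmrrmmm   [A → m A m]
mmmrrmAmrrmmm ⇒ mmmrrmmAmmrrmmm   [A → m A m]
mmmrrmmAmmrrmmm ⇒ mmmrrmmmmrrmmm   [A → epsilon]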